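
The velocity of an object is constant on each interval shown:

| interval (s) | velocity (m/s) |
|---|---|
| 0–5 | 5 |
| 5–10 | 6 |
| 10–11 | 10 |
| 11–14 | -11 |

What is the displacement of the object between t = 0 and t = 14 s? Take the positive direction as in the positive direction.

32 m

Net displacement equals the area under the velocity-time graph (areas below the axis count negative).
0–5 s: 5 × 5 = 25 m
5–10 s: 6 × 5 = 30 m
10–11 s: 10 × 1 = 10 m
11–14 s: -11 × 3 = -33 m
Net displacement = 32 m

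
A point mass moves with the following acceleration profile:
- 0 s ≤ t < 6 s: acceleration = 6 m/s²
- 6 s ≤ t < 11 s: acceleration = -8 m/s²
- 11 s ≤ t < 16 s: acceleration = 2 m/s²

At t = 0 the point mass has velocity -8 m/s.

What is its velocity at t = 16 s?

-2 m/s

Δv equals the area under the a-t graph; then v = v₀ + Δv.
0–6 s: 6 × 6 = 36 m/s
6–11 s: -8 × 5 = -40 m/s
11–16 s: 2 × 5 = 10 m/s
Δv = 6 m/s, so v(16) = -8 + (6) = -2 m/s.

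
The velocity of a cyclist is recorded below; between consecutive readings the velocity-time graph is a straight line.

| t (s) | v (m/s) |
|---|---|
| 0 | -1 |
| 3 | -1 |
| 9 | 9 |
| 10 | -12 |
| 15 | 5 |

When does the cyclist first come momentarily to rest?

t = 3.6 s

v changes sign on 3–9 s (from -1 to 9); the graph is linear there, so v = 0 at t = 3 + (1)·(9 − 3)/(9 − -1) = 3.6 s.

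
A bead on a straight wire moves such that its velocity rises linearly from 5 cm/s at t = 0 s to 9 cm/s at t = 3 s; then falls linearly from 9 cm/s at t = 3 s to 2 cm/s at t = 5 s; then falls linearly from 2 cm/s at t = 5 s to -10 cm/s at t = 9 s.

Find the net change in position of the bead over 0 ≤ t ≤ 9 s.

Displacement is the signed area under the v-t curve.
0–3 s: ½(5 + 9)(3) = 21 cm
3–5 s: ½(9 + 2)(2) = 11 cm
5–9 s: ½(2 + -10)(4) = -16 cm
Net displacement = 16 cm

16 cm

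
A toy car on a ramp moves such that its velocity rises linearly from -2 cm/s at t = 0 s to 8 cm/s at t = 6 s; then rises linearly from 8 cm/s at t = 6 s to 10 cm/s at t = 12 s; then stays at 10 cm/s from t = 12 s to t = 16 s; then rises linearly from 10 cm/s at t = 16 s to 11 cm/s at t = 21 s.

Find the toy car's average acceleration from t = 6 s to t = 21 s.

Average acceleration = Δv/Δt = (11 − 8)/(21 − 6) = 0.2 cm/s².

0.2 cm/s²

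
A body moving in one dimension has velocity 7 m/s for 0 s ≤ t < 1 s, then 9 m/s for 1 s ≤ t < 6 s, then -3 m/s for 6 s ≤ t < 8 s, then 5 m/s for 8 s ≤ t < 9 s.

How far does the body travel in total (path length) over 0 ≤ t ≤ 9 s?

Distance (not displacement) is the total path length: add the absolute areas under v-t.
0–1 s: |7| × 1 = 7 m
1–6 s: |9| × 5 = 45 m
6–8 s: |-3| × 2 = 6 m
8–9 s: |5| × 1 = 5 m
Total distance = 63 m

63 m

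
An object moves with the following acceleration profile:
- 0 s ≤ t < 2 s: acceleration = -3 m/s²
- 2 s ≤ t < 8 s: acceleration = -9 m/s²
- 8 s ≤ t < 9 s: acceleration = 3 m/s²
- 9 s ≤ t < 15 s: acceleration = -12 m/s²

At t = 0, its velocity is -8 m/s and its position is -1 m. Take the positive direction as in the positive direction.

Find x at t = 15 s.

On each constant-a segment, Δv = aΔt and Δx = v₀Δt + ½aΔt²; chain segment to segment.
0–2 s: v starts -8 m/s; Δx = -8·2 + ½·-3·2² = -22 m; v ends -14 m/s.
2–8 s: v starts -14 m/s; Δx = -14·6 + ½·-9·6² = -246 m; v ends -68 m/s.
8–9 s: v starts -68 m/s; Δx = -68·1 + ½·3·1² = -66.5 m; v ends -65 m/s.
9–15 s: v starts -65 m/s; Δx = -65·6 + ½·-12·6² = -606 m; v ends -137 m/s.
x(15) = -1 + Σ Δx = -941.5 m.

-941.5 m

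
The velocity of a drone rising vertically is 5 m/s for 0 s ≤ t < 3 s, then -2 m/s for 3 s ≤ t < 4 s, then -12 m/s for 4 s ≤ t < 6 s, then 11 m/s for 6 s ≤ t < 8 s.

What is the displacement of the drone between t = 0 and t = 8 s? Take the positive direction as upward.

Displacement is the signed area under the v-t curve.
0–3 s: 5 × 3 = 15 m
3–4 s: -2 × 1 = -2 m
4–6 s: -12 × 2 = -24 m
6–8 s: 11 × 2 = 22 m
Net displacement = 11 m

11 m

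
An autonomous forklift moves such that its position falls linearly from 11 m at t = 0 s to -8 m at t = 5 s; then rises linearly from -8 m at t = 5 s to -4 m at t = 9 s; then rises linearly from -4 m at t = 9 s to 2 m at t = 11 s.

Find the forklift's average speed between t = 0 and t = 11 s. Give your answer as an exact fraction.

Average speed = (total path length)/(elapsed time); on a piecewise-linear x-t graph the path length is Σ|Δx|.
0–5 s: |Δx| = |-8 − 11| = 19 m
5–9 s: |Δx| = |-4 − -8| = 4 m
9–11 s: |Δx| = |2 − -4| = 6 m
Total path = 29 m; average speed = 29/11 = 29/11 m/s.

29/11 m/s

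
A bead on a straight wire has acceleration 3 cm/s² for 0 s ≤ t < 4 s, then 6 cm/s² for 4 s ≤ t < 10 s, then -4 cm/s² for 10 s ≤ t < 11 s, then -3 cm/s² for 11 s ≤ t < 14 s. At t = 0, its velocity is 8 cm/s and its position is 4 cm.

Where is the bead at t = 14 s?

On each constant-a segment, Δv = aΔt and Δx = v₀Δt + ½aΔt²; chain segment to segment.
0–4 s: v starts 8 cm/s; Δx = 8·4 + ½·3·4² = 56 cm; v ends 20 cm/s.
4–10 s: v starts 20 cm/s; Δx = 20·6 + ½·6·6² = 228 cm; v ends 56 cm/s.
10–11 s: v starts 56 cm/s; Δx = 56·1 + ½·-4·1² = 54 cm; v ends 52 cm/s.
11–14 s: v starts 52 cm/s; Δx = 52·3 + ½·-3·3² = 142.5 cm; v ends 43 cm/s.
x(14) = 4 + Σ Δx = 484.5 cm.

484.5 cm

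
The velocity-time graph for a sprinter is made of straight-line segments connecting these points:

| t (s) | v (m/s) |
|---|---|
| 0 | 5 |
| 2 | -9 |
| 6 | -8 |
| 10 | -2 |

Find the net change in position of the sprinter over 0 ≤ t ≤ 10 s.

Net displacement equals the area under the velocity-time graph (areas below the axis count negative).
0–2 s: ½(5 + -9)(2) = -4 m
2–6 s: ½(-9 + -8)(4) = -34 m
6–10 s: ½(-8 + -2)(4) = -20 m
Net displacement = -58 m

-58 m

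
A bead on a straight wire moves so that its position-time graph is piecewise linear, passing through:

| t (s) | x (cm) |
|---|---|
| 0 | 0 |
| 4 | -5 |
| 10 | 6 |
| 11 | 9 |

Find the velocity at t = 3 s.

-1.25 cm/s

Velocity is the slope of the x-t graph on 0–4 s: (-5 − 0)/(4 − 0) = -1.25 cm/s.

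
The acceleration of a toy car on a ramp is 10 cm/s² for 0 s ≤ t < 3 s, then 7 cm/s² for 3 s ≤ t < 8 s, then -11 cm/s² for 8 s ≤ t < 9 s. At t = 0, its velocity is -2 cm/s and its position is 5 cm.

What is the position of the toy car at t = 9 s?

On each constant-a segment, Δv = aΔt and Δx = v₀Δt + ½aΔt²; chain segment to segment.
0–3 s: v starts -2 cm/s; Δx = -2·3 + ½·10·3² = 39 cm; v ends 28 cm/s.
3–8 s: v starts 28 cm/s; Δx = 28·5 + ½·7·5² = 227.5 cm; v ends 63 cm/s.
8–9 s: v starts 63 cm/s; Δx = 63·1 + ½·-11·1² = 57.5 cm; v ends 52 cm/s.
x(9) = 5 + Σ Δx = 329 cm.

329 cm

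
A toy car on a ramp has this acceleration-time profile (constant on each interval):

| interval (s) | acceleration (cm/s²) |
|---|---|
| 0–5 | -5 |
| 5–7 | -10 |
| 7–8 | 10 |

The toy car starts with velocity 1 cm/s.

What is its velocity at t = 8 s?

-34 cm/s

Δv equals the area under the a-t graph; then v = v₀ + Δv.
0–5 s: -5 × 5 = -25 cm/s
5–7 s: -10 × 2 = -20 cm/s
7–8 s: 10 × 1 = 10 cm/s
Δv = -35 cm/s, so v(8) = 1 + (-35) = -34 cm/s.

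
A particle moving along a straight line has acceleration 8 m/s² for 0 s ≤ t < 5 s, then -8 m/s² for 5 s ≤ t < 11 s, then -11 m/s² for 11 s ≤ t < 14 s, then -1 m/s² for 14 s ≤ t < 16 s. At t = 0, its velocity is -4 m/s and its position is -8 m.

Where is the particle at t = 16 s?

On each constant-a segment, Δv = aΔt and Δx = v₀Δt + ½aΔt²; chain segment to segment.
0–5 s: v starts -4 m/s; Δx = -4·5 + ½·8·5² = 80 m; v ends 36 m/s.
5–11 s: v starts 36 m/s; Δx = 36·6 + ½·-8·6² = 72 m; v ends -12 m/s.
11–14 s: v starts -12 m/s; Δx = -12·3 + ½·-11·3² = -85.5 m; v ends -45 m/s.
14–16 s: v starts -45 m/s; Δx = -45·2 + ½·-1·2² = -92 m; v ends -47 m/s.
x(16) = -8 + Σ Δx = -33.5 m.

-33.5 m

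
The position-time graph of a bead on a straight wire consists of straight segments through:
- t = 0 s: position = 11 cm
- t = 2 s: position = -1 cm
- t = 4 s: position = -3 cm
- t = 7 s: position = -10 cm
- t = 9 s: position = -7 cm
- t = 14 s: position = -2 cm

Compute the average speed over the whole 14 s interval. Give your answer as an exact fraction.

29/14 cm/s

Average speed = (total path length)/(elapsed time); on a piecewise-linear x-t graph the path length is Σ|Δx|.
0–2 s: |Δx| = |-1 − 11| = 12 cm
2–4 s: |Δx| = |-3 − -1| = 2 cm
4–7 s: |Δx| = |-10 − -3| = 7 cm
7–9 s: |Δx| = |-7 − -10| = 3 cm
9–14 s: |Δx| = |-2 − -7| = 5 cm
Total path = 29 cm; average speed = 29/14 = 29/14 cm/s.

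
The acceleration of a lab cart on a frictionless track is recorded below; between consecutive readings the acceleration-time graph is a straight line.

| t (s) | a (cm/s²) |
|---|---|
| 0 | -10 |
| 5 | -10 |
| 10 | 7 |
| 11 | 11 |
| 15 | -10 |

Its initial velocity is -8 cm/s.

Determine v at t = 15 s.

Δv equals the area under the a-t graph; then v = v₀ + Δv.
0–5 s: -10 × 5 = -50 cm/s
5–10 s: ½(-10 + 7)(5) = -7.5 cm/s
10–11 s: ½(7 + 11)(1) = 9 cm/s
11–15 s: ½(11 + -10)(4) = 2 cm/s
Δv = -46.5 cm/s, so v(15) = -8 + (-46.5) = -54.5 cm/s.

-54.5 cm/s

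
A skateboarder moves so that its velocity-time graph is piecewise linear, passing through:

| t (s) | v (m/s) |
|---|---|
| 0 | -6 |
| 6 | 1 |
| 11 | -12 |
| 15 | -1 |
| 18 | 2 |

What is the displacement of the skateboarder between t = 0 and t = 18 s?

-67 m

Net displacement equals the area under the velocity-time graph (areas below the axis count negative).
0–6 s: ½(-6 + 1)(6) = -15 m
6–11 s: ½(1 + -12)(5) = -27.5 m
11–15 s: ½(-12 + -1)(4) = -26 m
15–18 s: ½(-1 + 2)(3) = 1.5 m
Net displacement = -67 m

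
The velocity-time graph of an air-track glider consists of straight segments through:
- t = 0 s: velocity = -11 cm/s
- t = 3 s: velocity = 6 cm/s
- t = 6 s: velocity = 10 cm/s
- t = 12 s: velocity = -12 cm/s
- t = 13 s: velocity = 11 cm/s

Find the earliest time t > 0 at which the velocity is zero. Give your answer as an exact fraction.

v changes sign on 0–3 s (from -11 to 6); the graph is linear there, so v = 0 at t = 0 + (11)·(3 − 0)/(6 − -11) = 33/17 s.

t = 33/17 s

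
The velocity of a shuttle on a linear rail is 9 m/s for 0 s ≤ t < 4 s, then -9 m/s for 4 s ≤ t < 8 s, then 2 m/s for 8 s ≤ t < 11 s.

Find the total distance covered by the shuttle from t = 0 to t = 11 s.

78 m

Total distance travelled is ∫|v| dt — sum the magnitudes of each area piece.
0–4 s: |9| × 4 = 36 m
4–8 s: |-9| × 4 = 36 m
8–11 s: |2| × 3 = 6 m
Total distance = 78 m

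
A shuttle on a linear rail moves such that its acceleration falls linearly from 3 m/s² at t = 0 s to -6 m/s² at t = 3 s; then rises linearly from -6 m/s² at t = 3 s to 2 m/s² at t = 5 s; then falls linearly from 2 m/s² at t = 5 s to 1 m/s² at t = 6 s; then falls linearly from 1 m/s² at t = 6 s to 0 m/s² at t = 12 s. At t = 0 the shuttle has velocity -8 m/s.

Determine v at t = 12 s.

Δv equals the area under the a-t graph; then v = v₀ + Δv.
0–3 s: ½(3 + -6)(3) = -4.5 m/s
3–5 s: ½(-6 + 2)(2) = -4 m/s
5–6 s: ½(2 + 1)(1) = 1.5 m/s
6–12 s: ½(1 + 0)(6) = 3 m/s
Δv = -4 m/s, so v(12) = -8 + (-4) = -12 m/s.

-12 m/s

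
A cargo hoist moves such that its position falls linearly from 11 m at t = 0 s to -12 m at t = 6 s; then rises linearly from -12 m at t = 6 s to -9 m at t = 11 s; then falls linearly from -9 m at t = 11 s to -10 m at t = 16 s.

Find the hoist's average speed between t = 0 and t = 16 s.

1.6875 m/s

Average speed = (total path length)/(elapsed time); on a piecewise-linear x-t graph the path length is Σ|Δx|.
0–6 s: |Δx| = |-12 − 11| = 23 m
6–11 s: |Δx| = |-9 − -12| = 3 m
11–16 s: |Δx| = |-10 − -9| = 1 m
Total path = 27 m; average speed = 27/16 = 1.6875 m/s.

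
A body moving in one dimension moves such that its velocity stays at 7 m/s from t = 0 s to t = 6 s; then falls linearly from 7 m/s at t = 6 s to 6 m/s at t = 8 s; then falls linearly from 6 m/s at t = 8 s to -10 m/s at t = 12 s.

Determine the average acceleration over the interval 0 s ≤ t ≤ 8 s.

Average acceleration = Δv/Δt = (6 − 7)/(8 − 0) = -0.125 m/s².

-0.125 m/s²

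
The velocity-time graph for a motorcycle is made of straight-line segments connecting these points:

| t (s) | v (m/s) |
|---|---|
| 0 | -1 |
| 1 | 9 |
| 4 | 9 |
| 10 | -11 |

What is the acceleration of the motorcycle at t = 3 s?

0 m/s²

Acceleration is the slope of the v-t graph on 1–4 s: (9 − 9)/(4 − 1) = 0 m/s².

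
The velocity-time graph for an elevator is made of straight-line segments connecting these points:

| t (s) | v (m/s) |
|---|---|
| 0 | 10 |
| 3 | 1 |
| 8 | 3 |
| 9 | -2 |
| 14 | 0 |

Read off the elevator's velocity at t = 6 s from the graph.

On 3–8 s the graph is linear from 1 to 3 m/s: v(6) = 1 + (3 − 1)·(6 − 3)/(8 − 3) = 2.2 m/s.

2.2 m/s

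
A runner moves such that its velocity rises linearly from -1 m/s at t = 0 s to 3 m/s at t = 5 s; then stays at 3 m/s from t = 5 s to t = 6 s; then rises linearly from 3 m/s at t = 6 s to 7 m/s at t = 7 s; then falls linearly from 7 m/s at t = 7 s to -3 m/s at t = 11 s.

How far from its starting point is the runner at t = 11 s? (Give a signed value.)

Displacement is the signed area under the v-t curve.
0–5 s: ½(-1 + 3)(5) = 5 m
5–6 s: 3 × 1 = 3 m
6–7 s: ½(3 + 7)(1) = 5 m
7–11 s: ½(7 + -3)(4) = 8 m
Net displacement = 21 m

21 m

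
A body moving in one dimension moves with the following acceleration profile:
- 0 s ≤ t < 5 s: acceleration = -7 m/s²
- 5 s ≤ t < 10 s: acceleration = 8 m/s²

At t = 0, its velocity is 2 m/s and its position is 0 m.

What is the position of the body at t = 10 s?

-142.5 m

On each constant-a segment, Δv = aΔt and Δx = v₀Δt + ½aΔt²; chain segment to segment.
0–5 s: v starts 2 m/s; Δx = 2·5 + ½·-7·5² = -77.5 m; v ends -33 m/s.
5–10 s: v starts -33 m/s; Δx = -33·5 + ½·8·5² = -65 m; v ends 7 m/s.
x(10) = 0 + Σ Δx = -142.5 m.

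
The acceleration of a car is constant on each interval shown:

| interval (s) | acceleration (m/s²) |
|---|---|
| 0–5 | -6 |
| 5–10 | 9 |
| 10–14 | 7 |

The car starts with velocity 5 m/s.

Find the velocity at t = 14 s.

Δv equals the area under the a-t graph; then v = v₀ + Δv.
0–5 s: -6 × 5 = -30 m/s
5–10 s: 9 × 5 = 45 m/s
10–14 s: 7 × 4 = 28 m/s
Δv = 43 m/s, so v(14) = 5 + (43) = 48 m/s.

48 m/s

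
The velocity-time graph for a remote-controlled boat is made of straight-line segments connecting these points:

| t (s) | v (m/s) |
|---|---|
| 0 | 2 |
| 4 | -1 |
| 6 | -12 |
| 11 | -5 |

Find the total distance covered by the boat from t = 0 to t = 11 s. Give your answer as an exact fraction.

Total distance travelled is ∫|v| dt — sum the magnitudes of each area piece.
0–4 s: v = 0 at t = 8/3 s; triangle areas 8/3 + 2/3 = 10/3 m
4–6 s: |½(-1 + -12)(2)| = 13 m
6–11 s: |½(-12 + -5)(5)| = 42.5 m
Total distance = 353/6 m

353/6 m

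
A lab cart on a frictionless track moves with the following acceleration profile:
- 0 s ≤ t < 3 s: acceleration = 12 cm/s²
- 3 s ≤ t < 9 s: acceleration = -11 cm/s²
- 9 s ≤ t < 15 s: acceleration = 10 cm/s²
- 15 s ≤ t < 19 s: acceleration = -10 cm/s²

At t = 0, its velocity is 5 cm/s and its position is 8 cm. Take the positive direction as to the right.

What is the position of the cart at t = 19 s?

On each constant-a segment, Δv = aΔt and Δx = v₀Δt + ½aΔt²; chain segment to segment.
0–3 s: v starts 5 cm/s; Δx = 5·3 + ½·12·3² = 69 cm; v ends 41 cm/s.
3–9 s: v starts 41 cm/s; Δx = 41·6 + ½·-11·6² = 48 cm; v ends -25 cm/s.
9–15 s: v starts -25 cm/s; Δx = -25·6 + ½·10·6² = 30 cm; v ends 35 cm/s.
15–19 s: v starts 35 cm/s; Δx = 35·4 + ½·-10·4² = 60 cm; v ends -5 cm/s.
x(19) = 8 + Σ Δx = 215 cm.

215 cm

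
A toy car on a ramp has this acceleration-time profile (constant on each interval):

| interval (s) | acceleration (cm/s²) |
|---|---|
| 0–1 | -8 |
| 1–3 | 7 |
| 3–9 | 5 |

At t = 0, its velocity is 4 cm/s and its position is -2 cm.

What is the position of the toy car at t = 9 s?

On each constant-a segment, Δv = aΔt and Δx = v₀Δt + ½aΔt²; chain segment to segment.
0–1 s: v starts 4 cm/s; Δx = 4·1 + ½·-8·1² = 0 cm; v ends -4 cm/s.
1–3 s: v starts -4 cm/s; Δx = -4·2 + ½·7·2² = 6 cm; v ends 10 cm/s.
3–9 s: v starts 10 cm/s; Δx = 10·6 + ½·5·6² = 150 cm; v ends 40 cm/s.
x(9) = -2 + Σ Δx = 154 cm.

154 cm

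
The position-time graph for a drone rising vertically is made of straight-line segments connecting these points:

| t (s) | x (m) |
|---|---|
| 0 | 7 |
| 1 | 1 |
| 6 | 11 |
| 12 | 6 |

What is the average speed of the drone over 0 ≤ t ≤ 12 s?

1.75 m/s

Average speed = (total path length)/(elapsed time); on a piecewise-linear x-t graph the path length is Σ|Δx|.
0–1 s: |Δx| = |1 − 7| = 6 m
1–6 s: |Δx| = |11 − 1| = 10 m
6–12 s: |Δx| = |6 − 11| = 5 m
Total path = 21 m; average speed = 21/12 = 1.75 m/s.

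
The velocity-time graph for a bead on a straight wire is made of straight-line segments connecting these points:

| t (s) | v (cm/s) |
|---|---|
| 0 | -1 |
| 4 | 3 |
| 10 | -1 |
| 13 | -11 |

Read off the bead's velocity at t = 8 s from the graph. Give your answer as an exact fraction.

On 4–10 s the graph is linear from 3 to -1 cm/s: v(8) = 3 + (-1 − 3)·(8 − 4)/(10 − 4) = 1/3 cm/s.

1/3 cm/s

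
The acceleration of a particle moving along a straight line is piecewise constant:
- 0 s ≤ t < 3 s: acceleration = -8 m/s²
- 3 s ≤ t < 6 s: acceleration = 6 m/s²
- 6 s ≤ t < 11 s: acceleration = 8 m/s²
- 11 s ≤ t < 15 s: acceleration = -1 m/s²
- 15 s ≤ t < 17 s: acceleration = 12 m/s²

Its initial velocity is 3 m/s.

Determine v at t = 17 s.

57 m/s

Δv equals the area under the a-t graph; then v = v₀ + Δv.
0–3 s: -8 × 3 = -24 m/s
3–6 s: 6 × 3 = 18 m/s
6–11 s: 8 × 5 = 40 m/s
11–15 s: -1 × 4 = -4 m/s
15–17 s: 12 × 2 = 24 m/s
Δv = 54 m/s, so v(17) = 3 + (54) = 57 m/s.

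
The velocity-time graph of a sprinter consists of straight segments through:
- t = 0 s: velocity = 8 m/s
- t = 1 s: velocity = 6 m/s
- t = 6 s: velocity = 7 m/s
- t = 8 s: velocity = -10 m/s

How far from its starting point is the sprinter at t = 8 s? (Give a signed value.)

36.5 m

Displacement is the signed area under the v-t curve.
0–1 s: ½(8 + 6)(1) = 7 m
1–6 s: ½(6 + 7)(5) = 32.5 m
6–8 s: ½(7 + -10)(2) = -3 m
Net displacement = 36.5 m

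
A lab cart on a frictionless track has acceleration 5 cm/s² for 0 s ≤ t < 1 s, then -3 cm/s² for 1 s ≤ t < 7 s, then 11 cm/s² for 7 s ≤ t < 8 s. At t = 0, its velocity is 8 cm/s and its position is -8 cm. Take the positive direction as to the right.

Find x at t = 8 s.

On each constant-a segment, Δv = aΔt and Δx = v₀Δt + ½aΔt²; chain segment to segment.
0–1 s: v starts 8 cm/s; Δx = 8·1 + ½·5·1² = 10.5 cm; v ends 13 cm/s.
1–7 s: v starts 13 cm/s; Δx = 13·6 + ½·-3·6² = 24 cm; v ends -5 cm/s.
7–8 s: v starts -5 cm/s; Δx = -5·1 + ½·11·1² = 0.5 cm; v ends 6 cm/s.
x(8) = -8 + Σ Δx = 27 cm.

27 cm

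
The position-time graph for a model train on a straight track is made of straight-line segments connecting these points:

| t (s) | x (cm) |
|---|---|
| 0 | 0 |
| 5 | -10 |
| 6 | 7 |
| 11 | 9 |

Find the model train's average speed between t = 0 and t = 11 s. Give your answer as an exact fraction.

29/11 cm/s

Average speed = (total path length)/(elapsed time); on a piecewise-linear x-t graph the path length is Σ|Δx|.
0–5 s: |Δx| = |-10 − 0| = 10 cm
5–6 s: |Δx| = |7 − -10| = 17 cm
6–11 s: |Δx| = |9 − 7| = 2 cm
Total path = 29 cm; average speed = 29/11 = 29/11 cm/s.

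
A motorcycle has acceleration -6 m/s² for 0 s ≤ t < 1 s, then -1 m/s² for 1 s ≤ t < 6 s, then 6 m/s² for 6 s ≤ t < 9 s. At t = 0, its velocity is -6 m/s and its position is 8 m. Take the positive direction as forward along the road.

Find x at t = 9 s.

On each constant-a segment, Δv = aΔt and Δx = v₀Δt + ½aΔt²; chain segment to segment.
0–1 s: v starts -6 m/s; Δx = -6·1 + ½·-6·1² = -9 m; v ends -12 m/s.
1–6 s: v starts -12 m/s; Δx = -12·5 + ½·-1·5² = -72.5 m; v ends -17 m/s.
6–9 s: v starts -17 m/s; Δx = -17·3 + ½·6·3² = -24 m; v ends 1 m/s.
x(9) = 8 + Σ Δx = -97.5 m.

-97.5 m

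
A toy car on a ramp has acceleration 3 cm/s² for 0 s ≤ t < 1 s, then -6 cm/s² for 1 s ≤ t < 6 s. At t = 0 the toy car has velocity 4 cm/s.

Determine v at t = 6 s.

Δv equals the area under the a-t graph; then v = v₀ + Δv.
0–1 s: 3 × 1 = 3 cm/s
1–6 s: -6 × 5 = -30 cm/s
Δv = -27 cm/s, so v(6) = 4 + (-27) = -23 cm/s.

-23 cm/s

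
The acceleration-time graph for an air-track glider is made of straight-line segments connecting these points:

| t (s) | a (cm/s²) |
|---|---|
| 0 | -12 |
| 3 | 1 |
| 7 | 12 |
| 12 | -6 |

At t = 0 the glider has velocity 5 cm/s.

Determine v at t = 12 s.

29.5 cm/s

Δv equals the area under the a-t graph; then v = v₀ + Δv.
0–3 s: ½(-12 + 1)(3) = -16.5 cm/s
3–7 s: ½(1 + 12)(4) = 26 cm/s
7–12 s: ½(12 + -6)(5) = 15 cm/s
Δv = 24.5 cm/s, so v(12) = 5 + (24.5) = 29.5 cm/s.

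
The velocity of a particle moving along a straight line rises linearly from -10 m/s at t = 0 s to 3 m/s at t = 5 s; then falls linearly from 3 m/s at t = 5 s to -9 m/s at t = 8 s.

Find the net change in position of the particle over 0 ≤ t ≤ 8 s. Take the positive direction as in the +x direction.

-26.5 m

Net displacement equals the area under the velocity-time graph (areas below the axis count negative).
0–5 s: ½(-10 + 3)(5) = -17.5 m
5–8 s: ½(3 + -9)(3) = -9 m
Net displacement = -26.5 m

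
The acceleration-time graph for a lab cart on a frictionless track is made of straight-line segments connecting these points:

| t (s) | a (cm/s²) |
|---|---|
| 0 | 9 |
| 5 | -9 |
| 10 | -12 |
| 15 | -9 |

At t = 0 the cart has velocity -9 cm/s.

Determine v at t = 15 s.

-114 cm/s

Δv equals the area under the a-t graph; then v = v₀ + Δv.
0–5 s: ½(9 + -9)(5) = 0 cm/s
5–10 s: ½(-9 + -12)(5) = -52.5 cm/s
10–15 s: ½(-12 + -9)(5) = -52.5 cm/s
Δv = -105 cm/s, so v(15) = -9 + (-105) = -114 cm/s.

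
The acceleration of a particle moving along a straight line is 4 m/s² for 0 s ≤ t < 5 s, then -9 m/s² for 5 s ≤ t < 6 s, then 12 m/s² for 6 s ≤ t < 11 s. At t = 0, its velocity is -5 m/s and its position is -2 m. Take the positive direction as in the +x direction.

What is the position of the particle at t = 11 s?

On each constant-a segment, Δv = aΔt and Δx = v₀Δt + ½aΔt²; chain segment to segment.
0–5 s: v starts -5 m/s; Δx = -5·5 + ½·4·5² = 25 m; v ends 15 m/s.
5–6 s: v starts 15 m/s; Δx = 15·1 + ½·-9·1² = 10.5 m; v ends 6 m/s.
6–11 s: v starts 6 m/s; Δx = 6·5 + ½·12·5² = 180 m; v ends 66 m/s.
x(11) = -2 + Σ Δx = 213.5 m.

213.5 m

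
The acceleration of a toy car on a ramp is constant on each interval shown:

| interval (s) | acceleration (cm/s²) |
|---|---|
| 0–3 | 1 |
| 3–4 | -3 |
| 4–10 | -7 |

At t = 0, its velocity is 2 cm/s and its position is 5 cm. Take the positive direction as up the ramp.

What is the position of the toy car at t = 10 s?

-95 cm

On each constant-a segment, Δv = aΔt and Δx = v₀Δt + ½aΔt²; chain segment to segment.
0–3 s: v starts 2 cm/s; Δx = 2·3 + ½·1·3² = 10.5 cm; v ends 5 cm/s.
3–4 s: v starts 5 cm/s; Δx = 5·1 + ½·-3·1² = 3.5 cm; v ends 2 cm/s.
4–10 s: v starts 2 cm/s; Δx = 2·6 + ½·-7·6² = -114 cm; v ends -40 cm/s.
x(10) = 5 + Σ Δx = -95 cm.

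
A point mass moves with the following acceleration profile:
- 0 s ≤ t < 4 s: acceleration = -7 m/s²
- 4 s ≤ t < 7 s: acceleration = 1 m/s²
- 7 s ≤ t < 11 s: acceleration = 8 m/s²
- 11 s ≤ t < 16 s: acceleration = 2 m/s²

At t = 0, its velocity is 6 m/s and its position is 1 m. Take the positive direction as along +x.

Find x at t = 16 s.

-14.5 m

On each constant-a segment, Δv = aΔt and Δx = v₀Δt + ½aΔt²; chain segment to segment.
0–4 s: v starts 6 m/s; Δx = 6·4 + ½·-7·4² = -32 m; v ends -22 m/s.
4–7 s: v starts -22 m/s; Δx = -22·3 + ½·1·3² = -61.5 m; v ends -19 m/s.
7–11 s: v starts -19 m/s; Δx = -19·4 + ½·8·4² = -12 m; v ends 13 m/s.
11–16 s: v starts 13 m/s; Δx = 13·5 + ½·2·5² = 90 m; v ends 23 m/s.
x(16) = 1 + Σ Δx = -14.5 m.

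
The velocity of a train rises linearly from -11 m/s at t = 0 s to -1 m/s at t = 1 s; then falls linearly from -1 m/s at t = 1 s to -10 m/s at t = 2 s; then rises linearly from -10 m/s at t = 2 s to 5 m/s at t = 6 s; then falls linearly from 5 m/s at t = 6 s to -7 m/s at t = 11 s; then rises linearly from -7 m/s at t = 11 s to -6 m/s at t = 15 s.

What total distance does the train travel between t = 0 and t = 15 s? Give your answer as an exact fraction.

Distance (not displacement) is the total path length: add the absolute areas under v-t.
0–1 s: |½(-11 + -1)(1)| = 6 m
1–2 s: |½(-1 + -10)(1)| = 5.5 m
2–6 s: v = 0 at t = 14/3 s; triangle areas 40/3 + 10/3 = 50/3 m
6–11 s: v = 0 at t = 97/12 s; triangle areas 125/24 + 245/24 = 185/12 m
11–15 s: |½(-7 + -6)(4)| = 26 m
Total distance = 835/12 m

835/12 m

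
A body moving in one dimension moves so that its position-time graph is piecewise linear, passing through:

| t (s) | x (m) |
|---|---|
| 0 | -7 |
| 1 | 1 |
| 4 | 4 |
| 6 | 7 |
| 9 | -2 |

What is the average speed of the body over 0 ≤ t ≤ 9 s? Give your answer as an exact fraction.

23/9 m/s

Average speed = (total path length)/(elapsed time); on a piecewise-linear x-t graph the path length is Σ|Δx|.
0–1 s: |Δx| = |1 − -7| = 8 m
1–4 s: |Δx| = |4 − 1| = 3 m
4–6 s: |Δx| = |7 − 4| = 3 m
6–9 s: |Δx| = |-2 − 7| = 9 m
Total path = 23 m; average speed = 23/9 = 23/9 m/s.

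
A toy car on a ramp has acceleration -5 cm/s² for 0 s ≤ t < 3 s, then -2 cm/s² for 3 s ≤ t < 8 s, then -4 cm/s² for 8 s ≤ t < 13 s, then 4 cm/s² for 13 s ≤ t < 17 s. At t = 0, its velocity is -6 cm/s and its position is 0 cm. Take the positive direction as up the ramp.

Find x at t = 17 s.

On each constant-a segment, Δv = aΔt and Δx = v₀Δt + ½aΔt²; chain segment to segment.
0–3 s: v starts -6 cm/s; Δx = -6·3 + ½·-5·3² = -40.5 cm; v ends -21 cm/s.
3–8 s: v starts -21 cm/s; Δx = -21·5 + ½·-2·5² = -130 cm; v ends -31 cm/s.
8–13 s: v starts -31 cm/s; Δx = -31·5 + ½·-4·5² = -205 cm; v ends -51 cm/s.
13–17 s: v starts -51 cm/s; Δx = -51·4 + ½·4·4² = -172 cm; v ends -35 cm/s.
x(17) = 0 + Σ Δx = -547.5 cm.

-547.5 cm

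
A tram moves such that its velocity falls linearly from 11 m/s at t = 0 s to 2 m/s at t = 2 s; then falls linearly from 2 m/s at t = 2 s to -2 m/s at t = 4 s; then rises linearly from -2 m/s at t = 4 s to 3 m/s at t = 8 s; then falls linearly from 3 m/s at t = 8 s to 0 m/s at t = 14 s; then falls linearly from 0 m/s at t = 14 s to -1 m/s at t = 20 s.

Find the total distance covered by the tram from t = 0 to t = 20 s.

Total distance travelled is ∫|v| dt — sum the magnitudes of each area piece.
0–2 s: |½(11 + 2)(2)| = 13 m
2–4 s: v = 0 at t = 3 s; triangle areas 1 + 1 = 2 m
4–8 s: v = 0 at t = 5.6 s; triangle areas 1.6 + 3.6 = 5.2 m
8–14 s: |½(3 + 0)(6)| = 9 m
14–20 s: |½(0 + -1)(6)| = 3 m
Total distance = 32.2 m

32.2 m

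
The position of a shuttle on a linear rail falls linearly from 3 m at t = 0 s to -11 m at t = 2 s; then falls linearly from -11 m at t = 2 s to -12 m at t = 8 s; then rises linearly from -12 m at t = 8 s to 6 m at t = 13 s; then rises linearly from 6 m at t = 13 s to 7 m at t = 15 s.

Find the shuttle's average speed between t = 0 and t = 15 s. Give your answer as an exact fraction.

34/15 m/s

Average speed = (total path length)/(elapsed time); on a piecewise-linear x-t graph the path length is Σ|Δx|.
0–2 s: |Δx| = |-11 − 3| = 14 m
2–8 s: |Δx| = |-12 − -11| = 1 m
8–13 s: |Δx| = |6 − -12| = 18 m
13–15 s: |Δx| = |7 − 6| = 1 m
Total path = 34 m; average speed = 34/15 = 34/15 m/s.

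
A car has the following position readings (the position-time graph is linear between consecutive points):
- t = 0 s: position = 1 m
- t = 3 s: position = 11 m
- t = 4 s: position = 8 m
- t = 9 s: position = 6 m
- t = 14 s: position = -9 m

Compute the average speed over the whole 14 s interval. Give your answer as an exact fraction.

Average speed = (total path length)/(elapsed time); on a piecewise-linear x-t graph the path length is Σ|Δx|.
0–3 s: |Δx| = |11 − 1| = 10 m
3–4 s: |Δx| = |8 − 11| = 3 m
4–9 s: |Δx| = |6 − 8| = 2 m
9–14 s: |Δx| = |-9 − 6| = 15 m
Total path = 30 m; average speed = 30/14 = 15/7 m/s.

15/7 m/s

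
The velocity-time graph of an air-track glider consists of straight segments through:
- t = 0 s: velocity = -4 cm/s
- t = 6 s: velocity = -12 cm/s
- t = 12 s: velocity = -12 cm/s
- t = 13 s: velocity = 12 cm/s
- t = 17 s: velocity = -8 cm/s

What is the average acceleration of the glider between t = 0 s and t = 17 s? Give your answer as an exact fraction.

-4/17 cm/s²

Average acceleration = Δv/Δt = (-8 − -4)/(17 − 0) = -4/17 cm/s².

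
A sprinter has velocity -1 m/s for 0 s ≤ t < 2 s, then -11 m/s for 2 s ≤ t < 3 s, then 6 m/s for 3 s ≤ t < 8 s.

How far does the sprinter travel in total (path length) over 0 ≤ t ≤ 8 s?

Total distance travelled is ∫|v| dt — sum the magnitudes of each area piece.
0–2 s: |-1| × 2 = 2 m
2–3 s: |-11| × 1 = 11 m
3–8 s: |6| × 5 = 30 m
Total distance = 43 m

43 m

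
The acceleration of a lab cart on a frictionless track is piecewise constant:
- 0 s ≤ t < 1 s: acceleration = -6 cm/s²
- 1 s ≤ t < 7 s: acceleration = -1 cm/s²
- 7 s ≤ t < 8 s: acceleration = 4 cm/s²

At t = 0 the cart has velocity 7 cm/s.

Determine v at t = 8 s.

Δv equals the area under the a-t graph; then v = v₀ + Δv.
0–1 s: -6 × 1 = -6 cm/s
1–7 s: -1 × 6 = -6 cm/s
7–8 s: 4 × 1 = 4 cm/s
Δv = -8 cm/s, so v(8) = 7 + (-8) = -1 cm/s.

-1 cm/s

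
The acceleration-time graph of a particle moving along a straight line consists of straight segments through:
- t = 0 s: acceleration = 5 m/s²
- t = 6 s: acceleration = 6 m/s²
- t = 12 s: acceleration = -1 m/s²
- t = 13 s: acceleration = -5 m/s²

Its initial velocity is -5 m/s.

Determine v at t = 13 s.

40 m/s

Δv equals the area under the a-t graph; then v = v₀ + Δv.
0–6 s: ½(5 + 6)(6) = 33 m/s
6–12 s: ½(6 + -1)(6) = 15 m/s
12–13 s: ½(-1 + -5)(1) = -3 m/s
Δv = 45 m/s, so v(13) = -5 + (45) = 40 m/s.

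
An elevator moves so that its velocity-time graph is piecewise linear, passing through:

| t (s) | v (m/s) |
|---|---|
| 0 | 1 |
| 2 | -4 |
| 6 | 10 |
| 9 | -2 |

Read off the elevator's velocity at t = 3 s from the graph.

-0.5 m/s

On 2–6 s the graph is linear from -4 to 10 m/s: v(3) = -4 + (10 − -4)·(3 − 2)/(6 − 2) = -0.5 m/s.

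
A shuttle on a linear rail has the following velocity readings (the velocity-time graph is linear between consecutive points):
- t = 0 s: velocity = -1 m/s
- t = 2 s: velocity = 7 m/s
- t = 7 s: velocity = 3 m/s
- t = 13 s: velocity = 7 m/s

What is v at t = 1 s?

3 m/s

On 0–2 s the graph is linear from -1 to 7 m/s: v(1) = -1 + (7 − -1)·(1 − 0)/(2 − 0) = 3 m/s.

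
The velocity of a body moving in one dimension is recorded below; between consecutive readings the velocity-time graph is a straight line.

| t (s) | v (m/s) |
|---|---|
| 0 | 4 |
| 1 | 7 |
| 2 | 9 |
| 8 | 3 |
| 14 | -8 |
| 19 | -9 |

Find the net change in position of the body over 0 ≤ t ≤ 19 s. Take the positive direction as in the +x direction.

-8 m

Displacement is the signed area under the v-t curve.
0–1 s: ½(4 + 7)(1) = 5.5 m
1–2 s: ½(7 + 9)(1) = 8 m
2–8 s: ½(9 + 3)(6) = 36 m
8–14 s: ½(3 + -8)(6) = -15 m
14–19 s: ½(-8 + -9)(5) = -42.5 m
Net displacement = -8 m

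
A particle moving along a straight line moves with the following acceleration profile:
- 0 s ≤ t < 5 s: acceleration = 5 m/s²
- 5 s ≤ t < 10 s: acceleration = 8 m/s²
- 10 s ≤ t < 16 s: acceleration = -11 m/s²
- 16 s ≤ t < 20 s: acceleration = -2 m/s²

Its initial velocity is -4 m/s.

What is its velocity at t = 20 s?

Δv equals the area under the a-t graph; then v = v₀ + Δv.
0–5 s: 5 × 5 = 25 m/s
5–10 s: 8 × 5 = 40 m/s
10–16 s: -11 × 6 = -66 m/s
16–20 s: -2 × 4 = -8 m/s
Δv = -9 m/s, so v(20) = -4 + (-9) = -13 m/s.

-13 m/s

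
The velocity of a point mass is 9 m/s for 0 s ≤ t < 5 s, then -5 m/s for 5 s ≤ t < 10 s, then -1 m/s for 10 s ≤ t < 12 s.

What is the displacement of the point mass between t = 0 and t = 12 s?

18 m

Net displacement equals the area under the velocity-time graph (areas below the axis count negative).
0–5 s: 9 × 5 = 45 m
5–10 s: -5 × 5 = -25 m
10–12 s: -1 × 2 = -2 m
Net displacement = 18 m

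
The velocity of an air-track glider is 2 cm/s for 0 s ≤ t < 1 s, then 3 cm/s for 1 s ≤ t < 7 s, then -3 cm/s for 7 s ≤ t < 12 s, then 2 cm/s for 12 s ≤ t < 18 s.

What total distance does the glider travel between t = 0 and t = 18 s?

47 cm

Distance (not displacement) is the total path length: add the absolute areas under v-t.
0–1 s: |2| × 1 = 2 cm
1–7 s: |3| × 6 = 18 cm
7–12 s: |-3| × 5 = 15 cm
12–18 s: |2| × 6 = 12 cm
Total distance = 47 cm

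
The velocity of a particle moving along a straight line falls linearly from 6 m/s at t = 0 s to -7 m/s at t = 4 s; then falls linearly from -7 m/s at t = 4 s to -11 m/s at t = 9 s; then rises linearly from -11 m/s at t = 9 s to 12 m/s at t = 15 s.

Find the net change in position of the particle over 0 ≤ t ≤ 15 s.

Displacement is the signed area under the v-t curve.
0–4 s: ½(6 + -7)(4) = -2 m
4–9 s: ½(-7 + -11)(5) = -45 m
9–15 s: ½(-11 + 12)(6) = 3 m
Net displacement = -44 m

-44 m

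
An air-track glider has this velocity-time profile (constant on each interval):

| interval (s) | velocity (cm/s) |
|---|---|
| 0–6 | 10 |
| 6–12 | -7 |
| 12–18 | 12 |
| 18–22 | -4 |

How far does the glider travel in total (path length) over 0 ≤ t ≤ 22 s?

190 cm

Total distance travelled is ∫|v| dt — sum the magnitudes of each area piece.
0–6 s: |10| × 6 = 60 cm
6–12 s: |-7| × 6 = 42 cm
12–18 s: |12| × 6 = 72 cm
18–22 s: |-4| × 4 = 16 cm
Total distance = 190 cm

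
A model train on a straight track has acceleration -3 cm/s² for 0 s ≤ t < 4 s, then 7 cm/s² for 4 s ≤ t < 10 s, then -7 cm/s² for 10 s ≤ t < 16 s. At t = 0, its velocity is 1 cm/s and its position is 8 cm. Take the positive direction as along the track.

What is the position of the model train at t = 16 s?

108 cm

On each constant-a segment, Δv = aΔt and Δx = v₀Δt + ½aΔt²; chain segment to segment.
0–4 s: v starts 1 cm/s; Δx = 1·4 + ½·-3·4² = -20 cm; v ends -11 cm/s.
4–10 s: v starts -11 cm/s; Δx = -11·6 + ½·7·6² = 60 cm; v ends 31 cm/s.
10–16 s: v starts 31 cm/s; Δx = 31·6 + ½·-7·6² = 60 cm; v ends -11 cm/s.
x(16) = 8 + Σ Δx = 108 cm.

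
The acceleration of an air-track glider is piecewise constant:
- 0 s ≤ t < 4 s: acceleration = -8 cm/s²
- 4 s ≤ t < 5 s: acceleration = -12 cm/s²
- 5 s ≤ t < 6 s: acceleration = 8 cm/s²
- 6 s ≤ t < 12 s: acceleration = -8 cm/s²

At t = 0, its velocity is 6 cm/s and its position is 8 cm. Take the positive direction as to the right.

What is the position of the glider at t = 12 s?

On each constant-a segment, Δv = aΔt and Δx = v₀Δt + ½aΔt²; chain segment to segment.
0–4 s: v starts 6 cm/s; Δx = 6·4 + ½·-8·4² = -40 cm; v ends -26 cm/s.
4–5 s: v starts -26 cm/s; Δx = -26·1 + ½·-12·1² = -32 cm; v ends -38 cm/s.
5–6 s: v starts -38 cm/s; Δx = -38·1 + ½·8·1² = -34 cm; v ends -30 cm/s.
6–12 s: v starts -30 cm/s; Δx = -30·6 + ½·-8·6² = -324 cm; v ends -78 cm/s.
x(12) = 8 + Σ Δx = -422 cm.

-422 cm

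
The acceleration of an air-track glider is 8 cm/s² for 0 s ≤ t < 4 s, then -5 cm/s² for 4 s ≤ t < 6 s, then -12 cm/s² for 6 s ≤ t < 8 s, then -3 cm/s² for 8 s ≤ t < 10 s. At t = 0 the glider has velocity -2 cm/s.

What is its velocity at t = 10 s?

Δv equals the area under the a-t graph; then v = v₀ + Δv.
0–4 s: 8 × 4 = 32 cm/s
4–6 s: -5 × 2 = -10 cm/s
6–8 s: -12 × 2 = -24 cm/s
8–10 s: -3 × 2 = -6 cm/s
Δv = -8 cm/s, so v(10) = -2 + (-8) = -10 cm/s.

-10 cm/s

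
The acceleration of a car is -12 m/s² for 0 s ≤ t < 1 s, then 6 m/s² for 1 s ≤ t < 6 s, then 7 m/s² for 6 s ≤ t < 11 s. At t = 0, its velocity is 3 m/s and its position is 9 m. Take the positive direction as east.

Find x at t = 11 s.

228.5 m

On each constant-a segment, Δv = aΔt and Δx = v₀Δt + ½aΔt²; chain segment to segment.
0–1 s: v starts 3 m/s; Δx = 3·1 + ½·-12·1² = -3 m; v ends -9 m/s.
1–6 s: v starts -9 m/s; Δx = -9·5 + ½·6·5² = 30 m; v ends 21 m/s.
6–11 s: v starts 21 m/s; Δx = 21·5 + ½·7·5² = 192.5 m; v ends 56 m/s.
x(11) = 9 + Σ Δx = 228.5 m.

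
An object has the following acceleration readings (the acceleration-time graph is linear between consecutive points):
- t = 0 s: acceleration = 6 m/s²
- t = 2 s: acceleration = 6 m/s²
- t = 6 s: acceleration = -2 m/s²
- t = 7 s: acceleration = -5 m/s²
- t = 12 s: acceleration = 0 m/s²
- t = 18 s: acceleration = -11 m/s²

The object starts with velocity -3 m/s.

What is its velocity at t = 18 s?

Δv equals the area under the a-t graph; then v = v₀ + Δv.
0–2 s: 6 × 2 = 12 m/s
2–6 s: ½(6 + -2)(4) = 8 m/s
6–7 s: ½(-2 + -5)(1) = -3.5 m/s
7–12 s: ½(-5 + 0)(5) = -12.5 m/s
12–18 s: ½(0 + -11)(6) = -33 m/s
Δv = -29 m/s, so v(18) = -3 + (-29) = -32 m/s.

-32 m/s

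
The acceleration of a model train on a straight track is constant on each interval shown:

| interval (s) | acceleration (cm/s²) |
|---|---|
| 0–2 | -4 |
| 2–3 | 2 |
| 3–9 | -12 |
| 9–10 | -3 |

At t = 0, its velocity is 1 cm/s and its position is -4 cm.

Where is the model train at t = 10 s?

-340.5 cm

On each constant-a segment, Δv = aΔt and Δx = v₀Δt + ½aΔt²; chain segment to segment.
0–2 s: v starts 1 cm/s; Δx = 1·2 + ½·-4·2² = -6 cm; v ends -7 cm/s.
2–3 s: v starts -7 cm/s; Δx = -7·1 + ½·2·1² = -6 cm; v ends -5 cm/s.
3–9 s: v starts -5 cm/s; Δx = -5·6 + ½·-12·6² = -246 cm; v ends -77 cm/s.
9–10 s: v starts -77 cm/s; Δx = -77·1 + ½·-3·1² = -78.5 cm; v ends -80 cm/s.
x(10) = -4 + Σ Δx = -340.5 cm.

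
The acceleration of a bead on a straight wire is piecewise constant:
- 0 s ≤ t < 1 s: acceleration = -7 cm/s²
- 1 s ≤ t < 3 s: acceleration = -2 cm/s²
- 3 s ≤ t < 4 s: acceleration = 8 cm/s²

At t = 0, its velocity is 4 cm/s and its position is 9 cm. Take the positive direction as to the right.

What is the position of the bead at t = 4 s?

-3.5 cm

On each constant-a segment, Δv = aΔt and Δx = v₀Δt + ½aΔt²; chain segment to segment.
0–1 s: v starts 4 cm/s; Δx = 4·1 + ½·-7·1² = 0.5 cm; v ends -3 cm/s.
1–3 s: v starts -3 cm/s; Δx = -3·2 + ½·-2·2² = -10 cm; v ends -7 cm/s.
3–4 s: v starts -7 cm/s; Δx = -7·1 + ½·8·1² = -3 cm; v ends 1 cm/s.
x(4) = 9 + Σ Δx = -3.5 cm.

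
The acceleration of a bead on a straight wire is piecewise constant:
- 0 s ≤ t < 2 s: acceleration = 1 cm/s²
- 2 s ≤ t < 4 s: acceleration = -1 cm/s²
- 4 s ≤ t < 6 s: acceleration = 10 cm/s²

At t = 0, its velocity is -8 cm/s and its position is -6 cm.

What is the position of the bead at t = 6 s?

-30 cm

On each constant-a segment, Δv = aΔt and Δx = v₀Δt + ½aΔt²; chain segment to segment.
0–2 s: v starts -8 cm/s; Δx = -8·2 + ½·1·2² = -14 cm; v ends -6 cm/s.
2–4 s: v starts -6 cm/s; Δx = -6·2 + ½·-1·2² = -14 cm; v ends -8 cm/s.
4–6 s: v starts -8 cm/s; Δx = -8·2 + ½·10·2² = 4 cm; v ends 12 cm/s.
x(6) = -6 + Σ Δx = -30 cm.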